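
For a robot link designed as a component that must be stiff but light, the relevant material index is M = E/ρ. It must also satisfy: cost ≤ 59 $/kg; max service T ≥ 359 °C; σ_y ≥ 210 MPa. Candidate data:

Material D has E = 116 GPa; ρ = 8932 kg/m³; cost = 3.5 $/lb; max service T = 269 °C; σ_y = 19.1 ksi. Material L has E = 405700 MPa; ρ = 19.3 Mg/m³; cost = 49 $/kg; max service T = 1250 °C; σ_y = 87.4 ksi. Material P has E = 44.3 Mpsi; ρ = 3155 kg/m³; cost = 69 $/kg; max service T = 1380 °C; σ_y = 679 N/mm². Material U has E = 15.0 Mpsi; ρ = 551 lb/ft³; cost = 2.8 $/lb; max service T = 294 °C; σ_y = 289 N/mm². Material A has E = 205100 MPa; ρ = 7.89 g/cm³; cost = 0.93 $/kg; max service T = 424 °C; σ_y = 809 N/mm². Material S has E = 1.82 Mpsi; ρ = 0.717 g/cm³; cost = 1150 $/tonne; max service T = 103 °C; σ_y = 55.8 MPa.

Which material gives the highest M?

material A

Screen on constraints: cost ≤ 59 $/kg; max service T ≥ 359 °C; σ_y ≥ 210 MPa. Survivors: material L, material A.
Normalizing units and computing the index:
  material L: E = 405.7 GPa, ρ = 19300 kg/m³
  material A: E = 205.1 GPa, ρ = 7890 kg/m³
  material A: M = 26.0 MN·m/kg
  material L: M = 21.0 MN·m/kg
Material A has the largest M.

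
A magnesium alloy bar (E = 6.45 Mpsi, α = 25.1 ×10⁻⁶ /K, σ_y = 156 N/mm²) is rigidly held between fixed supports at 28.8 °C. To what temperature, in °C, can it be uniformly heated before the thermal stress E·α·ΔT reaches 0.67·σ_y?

E = 6.45 Mpsi = 44.47 GPa.
σ_y = 156 N/mm² = 156.0 MPa.
E·α·ΔT = 104.5 MPa ⇒ ΔT = 104.5 / (44.47×10³ × 25.1×10⁻⁶) = 93.64 K.
T = 28.8 + 93.64 = 122.4 °C.

122 °C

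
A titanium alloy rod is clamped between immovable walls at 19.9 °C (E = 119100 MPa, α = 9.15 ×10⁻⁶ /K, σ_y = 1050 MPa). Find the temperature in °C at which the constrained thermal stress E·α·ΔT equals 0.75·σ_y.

E = 119100 MPa = 119.1 GPa.
E·α·ΔT = 787.5 MPa ⇒ ΔT = 787.5 / (119.1×10³ × 9.15×10⁻⁶) = 722.6 K.
T = 19.9 + 722.6 = 742.5 °C.

743 °C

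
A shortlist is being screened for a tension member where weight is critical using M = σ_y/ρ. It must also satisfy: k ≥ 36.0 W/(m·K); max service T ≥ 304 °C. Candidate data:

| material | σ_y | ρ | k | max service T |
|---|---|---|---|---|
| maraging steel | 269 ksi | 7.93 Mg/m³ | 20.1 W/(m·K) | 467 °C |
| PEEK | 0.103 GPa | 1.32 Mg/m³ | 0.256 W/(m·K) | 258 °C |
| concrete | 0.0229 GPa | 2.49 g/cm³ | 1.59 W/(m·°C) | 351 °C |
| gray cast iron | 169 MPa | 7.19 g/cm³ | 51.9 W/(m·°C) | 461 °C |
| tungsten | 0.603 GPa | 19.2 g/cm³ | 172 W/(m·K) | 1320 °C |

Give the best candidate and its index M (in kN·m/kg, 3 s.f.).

tungsten, M = 31.4 kN·m/kg

Screen on constraints: k ≥ 36.0 W/(m·K); max service T ≥ 304 °C. Survivors: gray cast iron, tungsten.
Normalizing units and computing the index:
  gray cast iron: σ_y = 169.0 MPa, ρ = 7190 kg/m³
  tungsten: σ_y = 603.0 MPa, ρ = 19200 kg/m³
  tungsten: M = 31.4 kN·m/kg
  gray cast iron: M = 23.5 kN·m/kg
Highest index: tungsten.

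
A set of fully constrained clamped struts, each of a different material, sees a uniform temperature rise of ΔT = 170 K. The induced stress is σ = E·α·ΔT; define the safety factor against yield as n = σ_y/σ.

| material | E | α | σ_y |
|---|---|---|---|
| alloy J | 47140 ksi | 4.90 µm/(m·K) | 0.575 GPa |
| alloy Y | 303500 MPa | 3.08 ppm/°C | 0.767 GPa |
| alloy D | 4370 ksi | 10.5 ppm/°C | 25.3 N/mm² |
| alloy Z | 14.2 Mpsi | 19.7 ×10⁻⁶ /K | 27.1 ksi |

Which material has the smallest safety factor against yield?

Converting E to GPa, α to ×10⁻⁶/K, σ_y to MPa, then σ and n for each:
  alloy J: E = 325.0, α = 4.90, σ_y = 575.0 → σ = 271 MPa, n = 2.12
  alloy Y: E = 303.5, α = 3.08, σ_y = 767.0 → σ = 159 MPa, n = 4.83
  alloy D: E = 30.13, α = 10.5, σ_y = 25.30 → σ = 53.8 MPa, n = 0.470
  alloy Z: E = 97.91, α = 19.7, σ_y = 186.8 → σ = 328 MPa, n = 0.570
The minimum is alloy D at n = 0.470.

alloy D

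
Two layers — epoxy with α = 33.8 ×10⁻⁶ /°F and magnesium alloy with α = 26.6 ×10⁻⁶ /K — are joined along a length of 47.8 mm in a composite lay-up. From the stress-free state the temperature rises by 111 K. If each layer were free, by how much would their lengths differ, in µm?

182 µm

epoxy: α = 33.8×10⁻⁶/°F × 9/5 = 60.8×10⁻⁶/K.
Δα = |60.8 − 26.6|×10⁻⁶/K = 34.2×10⁻⁶/K.
ΔL_mismatch = Δα·L·ΔT = 34.2×10⁻⁶ × 47.8 mm × 111.0 K = 182 µm.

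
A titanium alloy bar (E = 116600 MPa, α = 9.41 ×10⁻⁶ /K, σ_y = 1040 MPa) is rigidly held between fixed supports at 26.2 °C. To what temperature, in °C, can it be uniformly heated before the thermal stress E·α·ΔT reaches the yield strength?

974 °C

E = 116600 MPa = 116.6 GPa.
E·α·ΔT = 1040 MPa ⇒ ΔT = 1040 / (116.6×10³ × 9.41×10⁻⁶) = 947.9 K.
T = 26.2 + 947.9 = 974.1 °C.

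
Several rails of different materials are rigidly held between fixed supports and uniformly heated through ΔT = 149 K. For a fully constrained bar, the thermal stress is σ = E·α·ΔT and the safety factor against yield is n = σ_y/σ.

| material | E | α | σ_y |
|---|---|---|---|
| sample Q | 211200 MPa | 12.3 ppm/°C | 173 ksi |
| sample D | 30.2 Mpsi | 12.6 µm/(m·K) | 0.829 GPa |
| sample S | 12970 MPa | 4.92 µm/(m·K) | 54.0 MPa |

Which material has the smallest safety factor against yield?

sample D

Converting E to GPa, α to ×10⁻⁶/K, σ_y to MPa, then σ and n for each:
  sample Q: E = 211.2, α = 12.3, σ_y = 1193 → σ = 387 MPa, n = 3.08
  sample D: E = 208.2, α = 12.6, σ_y = 829.0 → σ = 391 MPa, n = 2.12
  sample S: E = 12.97, α = 4.92, σ_y = 54.00 → σ = 9.51 MPa, n = 5.68
Smallest n: sample D with n = 2.12.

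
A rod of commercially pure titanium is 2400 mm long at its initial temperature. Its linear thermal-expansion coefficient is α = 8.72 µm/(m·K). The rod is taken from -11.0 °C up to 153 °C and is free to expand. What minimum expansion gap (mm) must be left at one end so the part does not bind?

3.43 mm

ΔT = 153 − (-11.0) = 164.0 K.
ΔL = α·L₀·ΔT = 8.72×10⁻⁶ × 2400 mm × 164.0 K = 3.43 mm.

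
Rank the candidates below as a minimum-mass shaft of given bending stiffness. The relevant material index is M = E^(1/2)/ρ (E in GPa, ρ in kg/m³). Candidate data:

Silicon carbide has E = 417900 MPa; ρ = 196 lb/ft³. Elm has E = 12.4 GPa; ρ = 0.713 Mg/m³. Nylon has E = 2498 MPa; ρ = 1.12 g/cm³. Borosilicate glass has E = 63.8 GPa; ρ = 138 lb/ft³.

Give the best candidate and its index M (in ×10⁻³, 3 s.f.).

silicon carbide, M = 6.51×10⁻³

Putting every candidate on a common basis:
  silicon carbide: E = 417.9 GPa, ρ = 3140 kg/m³
  elm: E = 12.40 GPa, ρ = 713.0 kg/m³
  nylon: E = 2.498 GPa, ρ = 1120 kg/m³
  borosilicate glass: E = 63.80 GPa, ρ = 2211 kg/m³
  silicon carbide: M = 6.51×10⁻³
  elm: M = 4.94×10⁻³
  borosilicate glass: M = 3.61×10⁻³
  nylon: M = 1.41×10⁻³
Silicon carbide has the largest M.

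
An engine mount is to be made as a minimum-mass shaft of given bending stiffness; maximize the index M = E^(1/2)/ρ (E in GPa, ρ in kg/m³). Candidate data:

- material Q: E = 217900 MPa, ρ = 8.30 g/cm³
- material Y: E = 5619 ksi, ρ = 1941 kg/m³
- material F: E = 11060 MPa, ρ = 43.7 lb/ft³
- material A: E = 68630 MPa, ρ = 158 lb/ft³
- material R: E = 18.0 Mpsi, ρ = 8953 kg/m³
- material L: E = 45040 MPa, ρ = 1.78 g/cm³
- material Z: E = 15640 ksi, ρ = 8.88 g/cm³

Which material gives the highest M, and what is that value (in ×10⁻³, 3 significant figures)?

Convert each candidate to consistent units, then evaluate M:
  material Q: E = 217.9 GPa, ρ = 8300 kg/m³
  material Y: E = 38.74 GPa, ρ = 1941 kg/m³
  material F: E = 11.06 GPa, ρ = 700.0 kg/m³
  material A: E = 68.63 GPa, ρ = 2531 kg/m³
  material R: E = 124.1 GPa, ρ = 8953 kg/m³
  material L: E = 45.04 GPa, ρ = 1780 kg/m³
  material Z: E = 107.8 GPa, ρ = 8880 kg/m³
  material F: M = 4.75×10⁻³
  material L: M = 3.77×10⁻³
  material A: M = 3.27×10⁻³
  material Y: M = 3.21×10⁻³
  material Q: M = 1.78×10⁻³
  material R: M = 1.24×10⁻³
  material Z: M = 1.17×10⁻³
Material F has the largest M.

material F, M = 4.75×10⁻³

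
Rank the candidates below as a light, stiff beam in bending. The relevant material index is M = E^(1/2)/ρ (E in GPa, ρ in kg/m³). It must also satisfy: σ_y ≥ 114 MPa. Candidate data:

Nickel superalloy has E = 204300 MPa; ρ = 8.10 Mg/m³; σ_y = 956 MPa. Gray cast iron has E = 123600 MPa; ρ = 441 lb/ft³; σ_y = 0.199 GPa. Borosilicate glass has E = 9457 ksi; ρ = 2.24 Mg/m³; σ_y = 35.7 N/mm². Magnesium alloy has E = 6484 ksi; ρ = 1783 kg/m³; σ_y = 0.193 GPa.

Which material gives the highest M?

Screen on constraints: σ_y ≥ 114 MPa. Survivors: nickel superalloy, gray cast iron, magnesium alloy.
Convert each candidate to consistent units, then evaluate M:
  nickel superalloy: E = 204.3 GPa, ρ = 8100 kg/m³
  gray cast iron: E = 123.6 GPa, ρ = 7064 kg/m³
  magnesium alloy: E = 44.71 GPa, ρ = 1783 kg/m³
  magnesium alloy: M = 3.75×10⁻³
  nickel superalloy: M = 1.76×10⁻³
  gray cast iron: M = 1.57×10⁻³
Magnesium alloy has the largest M.

magnesium alloy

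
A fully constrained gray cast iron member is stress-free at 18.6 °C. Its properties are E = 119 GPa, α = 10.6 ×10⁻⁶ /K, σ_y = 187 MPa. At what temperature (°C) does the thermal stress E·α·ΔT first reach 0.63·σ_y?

112 °C

E·α·ΔT = 117.8 MPa ⇒ ΔT = 117.8 / (119.0×10³ × 10.6×10⁻⁶) = 93.40 K.
T = 18.6 + 93.40 = 112.0 °C.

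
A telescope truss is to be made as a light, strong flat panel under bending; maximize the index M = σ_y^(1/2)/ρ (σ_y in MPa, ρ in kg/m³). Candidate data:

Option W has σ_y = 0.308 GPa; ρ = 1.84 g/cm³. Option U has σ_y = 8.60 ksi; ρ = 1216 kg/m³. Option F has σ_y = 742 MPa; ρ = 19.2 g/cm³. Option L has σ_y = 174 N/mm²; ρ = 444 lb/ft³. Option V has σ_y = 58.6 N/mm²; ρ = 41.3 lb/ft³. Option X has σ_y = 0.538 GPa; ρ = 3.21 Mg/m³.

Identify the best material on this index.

option V

Putting every candidate on a common basis:
  option W: σ_y = 308.0 MPa, ρ = 1840 kg/m³
  option U: σ_y = 59.29 MPa, ρ = 1216 kg/m³
  option F: σ_y = 742.0 MPa, ρ = 19200 kg/m³
  option L: σ_y = 174.0 MPa, ρ = 7112 kg/m³
  option V: σ_y = 58.60 MPa, ρ = 661.6 kg/m³
  option X: σ_y = 538.0 MPa, ρ = 3210 kg/m³
  option V: M = 11.6×10⁻³
  option W: M = 9.54×10⁻³
  option X: M = 7.23×10⁻³
  option U: M = 6.33×10⁻³
  option L: M = 1.85×10⁻³
  option F: M = 1.42×10⁻³
Highest index: option V.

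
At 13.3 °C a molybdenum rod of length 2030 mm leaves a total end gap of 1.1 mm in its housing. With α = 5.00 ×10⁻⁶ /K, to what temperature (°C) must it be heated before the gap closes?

α·L₀·ΔT = 1.1 mm ⇒ ΔT = 1.1 / (5.00×10⁻⁶ × 2030.0) = 108.4 K.
T = 13.3 + 108.4 = 121.7 °C.

122 °C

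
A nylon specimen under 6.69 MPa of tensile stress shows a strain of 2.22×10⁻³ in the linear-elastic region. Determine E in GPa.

3.01 GPa

E = σ/ε = 6.69 MPa / 2.22×10⁻³ = 3014 MPa = 3.01 GPa.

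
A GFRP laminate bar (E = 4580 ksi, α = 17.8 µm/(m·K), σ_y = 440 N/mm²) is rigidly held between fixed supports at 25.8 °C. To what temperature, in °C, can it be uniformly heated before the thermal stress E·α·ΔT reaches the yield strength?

809 °C

E = 4580 ksi = 31.58 GPa.
σ_y = 440 N/mm² = 440.0 MPa.
E·α·ΔT = 440.0 MPa ⇒ ΔT = 440.0 / (31.58×10³ × 17.8×10⁻⁶) = 782.8 K.
T = 25.8 + 782.8 = 808.6 °C.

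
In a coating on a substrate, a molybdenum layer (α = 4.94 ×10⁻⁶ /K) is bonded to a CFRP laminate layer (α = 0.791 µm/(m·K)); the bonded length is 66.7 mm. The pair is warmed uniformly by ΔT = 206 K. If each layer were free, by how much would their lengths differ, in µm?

57.0 µm

Δα = |4.94 − 0.791|×10⁻⁶/K = 4.15×10⁻⁶/K.
ΔL_mismatch = Δα·L·ΔT = 4.15×10⁻⁶ × 66.7 mm × 206.0 K = 57.0 µm.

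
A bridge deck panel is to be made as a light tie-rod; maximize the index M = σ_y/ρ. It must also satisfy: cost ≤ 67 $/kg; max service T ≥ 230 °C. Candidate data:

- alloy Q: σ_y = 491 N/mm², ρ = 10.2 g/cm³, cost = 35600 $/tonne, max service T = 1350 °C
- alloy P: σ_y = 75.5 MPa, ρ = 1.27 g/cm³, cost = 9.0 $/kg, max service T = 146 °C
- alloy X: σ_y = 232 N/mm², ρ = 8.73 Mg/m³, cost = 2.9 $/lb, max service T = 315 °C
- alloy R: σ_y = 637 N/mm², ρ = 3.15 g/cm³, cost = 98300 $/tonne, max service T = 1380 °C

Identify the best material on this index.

Screen on constraints: cost ≤ 67 $/kg; max service T ≥ 230 °C. Survivors: alloy Q, alloy X.
Putting every candidate on a common basis:
  alloy Q: σ_y = 491.0 MPa, ρ = 10200 kg/m³
  alloy X: σ_y = 232.0 MPa, ρ = 8730 kg/m³
  alloy Q: M = 48.1 kN·m/kg
  alloy X: M = 26.6 kN·m/kg
The maximum is for alloy Q.

alloy Q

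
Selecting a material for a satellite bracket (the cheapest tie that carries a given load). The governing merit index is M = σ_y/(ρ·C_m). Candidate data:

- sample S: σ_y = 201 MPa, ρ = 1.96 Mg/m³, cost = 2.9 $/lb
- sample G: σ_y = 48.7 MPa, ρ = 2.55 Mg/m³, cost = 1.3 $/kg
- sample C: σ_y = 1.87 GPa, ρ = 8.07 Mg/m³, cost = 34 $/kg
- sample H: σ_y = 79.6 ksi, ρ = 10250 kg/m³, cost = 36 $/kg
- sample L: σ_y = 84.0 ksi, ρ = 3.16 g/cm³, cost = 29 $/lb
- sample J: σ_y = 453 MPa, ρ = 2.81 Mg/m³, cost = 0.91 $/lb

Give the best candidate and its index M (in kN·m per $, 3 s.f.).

Normalizing units and computing the index:
  sample S: σ_y = 201.0 MPa, ρ = 1960 kg/m³, cost = 6.393 $/kg
  sample G: σ_y = 48.70 MPa, ρ = 2550 kg/m³, cost = 1.300 $/kg
  sample C: σ_y = 1870 MPa, ρ = 8070 kg/m³, cost = 34.00 $/kg
  sample H: σ_y = 548.8 MPa, ρ = 10250 kg/m³, cost = 36.00 $/kg
  sample L: σ_y = 579.2 MPa, ρ = 3160 kg/m³, cost = 63.93 $/kg
  sample J: σ_y = 453.0 MPa, ρ = 2810 kg/m³, cost = 2.006 $/kg
  sample J: M = 80.4 kN·m per $
  sample S: M = 16.0 kN·m per $
  sample G: M = 14.7 kN·m per $
  sample C: M = 6.82 kN·m per $
  sample L: M = 2.87 kN·m per $
  sample H: M = 1.49 kN·m per $
Sample J ranks first.

sample J, M = 80.4 kN·m per $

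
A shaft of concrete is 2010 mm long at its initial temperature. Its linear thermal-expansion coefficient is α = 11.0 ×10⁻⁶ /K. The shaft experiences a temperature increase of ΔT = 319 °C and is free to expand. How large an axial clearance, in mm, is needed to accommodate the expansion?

7.05 mm

ΔL = α·L₀·ΔT = 11.0×10⁻⁶ × 2010 mm × 319.0 K = 7.05 mm.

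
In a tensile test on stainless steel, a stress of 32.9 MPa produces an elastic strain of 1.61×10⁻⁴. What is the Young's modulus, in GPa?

204 GPa

E = σ/ε = 32.9 MPa / 1.61×10⁻⁴ = 204300 MPa = 204 GPa.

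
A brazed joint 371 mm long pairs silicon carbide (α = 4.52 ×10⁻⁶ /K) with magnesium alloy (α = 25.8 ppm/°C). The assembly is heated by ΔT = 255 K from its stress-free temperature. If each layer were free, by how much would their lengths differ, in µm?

Δα = |4.52 − 25.8|×10⁻⁶/K = 21.3×10⁻⁶/K.
ΔL_mismatch = Δα·L·ΔT = 21.3×10⁻⁶ × 371.0 mm × 255.0 K = 2010 µm.

2010 µm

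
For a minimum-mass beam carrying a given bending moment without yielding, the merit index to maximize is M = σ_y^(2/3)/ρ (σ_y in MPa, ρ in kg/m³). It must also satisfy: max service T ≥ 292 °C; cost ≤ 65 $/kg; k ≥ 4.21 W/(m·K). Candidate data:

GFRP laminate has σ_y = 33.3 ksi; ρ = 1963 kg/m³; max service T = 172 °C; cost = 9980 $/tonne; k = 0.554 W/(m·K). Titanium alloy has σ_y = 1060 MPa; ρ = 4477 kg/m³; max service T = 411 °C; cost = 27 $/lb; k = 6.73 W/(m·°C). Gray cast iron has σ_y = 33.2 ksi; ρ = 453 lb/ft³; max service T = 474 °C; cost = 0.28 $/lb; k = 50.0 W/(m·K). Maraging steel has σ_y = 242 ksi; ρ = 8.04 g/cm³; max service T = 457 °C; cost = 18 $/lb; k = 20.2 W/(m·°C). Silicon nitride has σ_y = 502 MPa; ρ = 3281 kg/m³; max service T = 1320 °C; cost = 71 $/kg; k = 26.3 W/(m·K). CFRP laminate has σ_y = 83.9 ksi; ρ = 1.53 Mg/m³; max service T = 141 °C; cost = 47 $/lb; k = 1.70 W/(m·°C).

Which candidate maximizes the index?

Screen on constraints: max service T ≥ 292 °C; cost ≤ 65 $/kg; k ≥ 4.21 W/(m·K). Survivors: titanium alloy, gray cast iron, maraging steel.
In SI units:
  titanium alloy: σ_y = 1060 MPa, ρ = 4477 kg/m³
  gray cast iron: σ_y = 228.9 MPa, ρ = 7256 kg/m³
  maraging steel: σ_y = 1669 MPa, ρ = 8040 kg/m³
  titanium alloy: M = 23.2×10⁻³
  maraging steel: M = 17.5×10⁻³
  gray cast iron: M = 5.16×10⁻³
Highest index: titanium alloy.

titanium alloy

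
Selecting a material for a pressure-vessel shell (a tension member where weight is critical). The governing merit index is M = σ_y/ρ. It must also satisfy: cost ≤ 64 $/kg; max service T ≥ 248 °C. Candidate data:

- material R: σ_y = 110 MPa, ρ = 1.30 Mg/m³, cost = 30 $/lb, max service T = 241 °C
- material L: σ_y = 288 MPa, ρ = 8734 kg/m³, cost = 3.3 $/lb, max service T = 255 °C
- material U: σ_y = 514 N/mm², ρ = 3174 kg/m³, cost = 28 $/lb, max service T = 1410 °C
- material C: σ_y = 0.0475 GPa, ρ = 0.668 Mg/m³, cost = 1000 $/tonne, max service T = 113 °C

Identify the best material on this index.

Screen on constraints: cost ≤ 64 $/kg; max service T ≥ 248 °C. Survivors: material L, material U.
Normalizing units and computing the index:
  material L: σ_y = 288.0 MPa, ρ = 8734 kg/m³
  material U: σ_y = 514.0 MPa, ρ = 3174 kg/m³
  material U: M = 162 kN·m/kg
  material L: M = 33.0 kN·m/kg
The maximum is for material U.

material U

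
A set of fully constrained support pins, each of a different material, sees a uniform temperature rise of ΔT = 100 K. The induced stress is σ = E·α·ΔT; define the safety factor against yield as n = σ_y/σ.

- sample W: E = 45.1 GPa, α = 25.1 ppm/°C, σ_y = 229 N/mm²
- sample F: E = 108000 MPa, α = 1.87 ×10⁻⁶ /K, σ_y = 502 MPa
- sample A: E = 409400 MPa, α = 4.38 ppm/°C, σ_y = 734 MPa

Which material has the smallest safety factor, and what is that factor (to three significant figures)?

sample W, n = 2.02

In consistent units (E in GPa, α in ×10⁻⁶/K, σ_y in MPa):
  sample W: E = 45.10, α = 25.1, σ_y = 229.0 → σ = 113 MPa, n = 2.02
  sample F: E = 108.0, α = 1.87, σ_y = 502.0 → σ = 20.2 MPa, n = 24.9
  sample A: E = 409.4, α = 4.38, σ_y = 734.0 → σ = 179 MPa, n = 4.09
Smallest n: sample W with n = 2.02.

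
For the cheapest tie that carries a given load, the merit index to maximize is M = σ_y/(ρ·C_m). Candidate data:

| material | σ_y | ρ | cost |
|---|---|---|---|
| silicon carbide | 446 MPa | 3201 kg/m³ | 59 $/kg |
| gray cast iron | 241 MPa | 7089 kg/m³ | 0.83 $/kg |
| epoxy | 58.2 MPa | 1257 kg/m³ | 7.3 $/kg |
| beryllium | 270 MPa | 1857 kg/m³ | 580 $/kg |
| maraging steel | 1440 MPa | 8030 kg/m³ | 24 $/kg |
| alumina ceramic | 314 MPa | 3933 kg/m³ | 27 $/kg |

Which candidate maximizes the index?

Evaluate M for each candidate:
  gray cast iron: M = 41.0 kN·m per $
  maraging steel: M = 7.47 kN·m per $
  epoxy: M = 6.34 kN·m per $
  alumina ceramic: M = 2.96 kN·m per $
  silicon carbide: M = 2.36 kN·m per $
  beryllium: M = 0.251 kN·m per $
Gray cast iron has the largest M.

gray cast iron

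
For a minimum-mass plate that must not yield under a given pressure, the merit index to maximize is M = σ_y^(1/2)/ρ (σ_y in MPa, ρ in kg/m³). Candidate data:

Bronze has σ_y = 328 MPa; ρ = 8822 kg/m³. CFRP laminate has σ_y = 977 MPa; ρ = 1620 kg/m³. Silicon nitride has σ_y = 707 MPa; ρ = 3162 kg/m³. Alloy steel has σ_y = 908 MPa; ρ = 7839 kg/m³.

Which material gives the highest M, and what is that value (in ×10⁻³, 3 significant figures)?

CFRP laminate, M = 19.3×10⁻³

Computing M directly (units already consistent):
  CFRP laminate: M = 19.3×10⁻³
  silicon nitride: M = 8.41×10⁻³
  alloy steel: M = 3.84×10⁻³
  bronze: M = 2.05×10⁻³
Highest index: CFRP laminate.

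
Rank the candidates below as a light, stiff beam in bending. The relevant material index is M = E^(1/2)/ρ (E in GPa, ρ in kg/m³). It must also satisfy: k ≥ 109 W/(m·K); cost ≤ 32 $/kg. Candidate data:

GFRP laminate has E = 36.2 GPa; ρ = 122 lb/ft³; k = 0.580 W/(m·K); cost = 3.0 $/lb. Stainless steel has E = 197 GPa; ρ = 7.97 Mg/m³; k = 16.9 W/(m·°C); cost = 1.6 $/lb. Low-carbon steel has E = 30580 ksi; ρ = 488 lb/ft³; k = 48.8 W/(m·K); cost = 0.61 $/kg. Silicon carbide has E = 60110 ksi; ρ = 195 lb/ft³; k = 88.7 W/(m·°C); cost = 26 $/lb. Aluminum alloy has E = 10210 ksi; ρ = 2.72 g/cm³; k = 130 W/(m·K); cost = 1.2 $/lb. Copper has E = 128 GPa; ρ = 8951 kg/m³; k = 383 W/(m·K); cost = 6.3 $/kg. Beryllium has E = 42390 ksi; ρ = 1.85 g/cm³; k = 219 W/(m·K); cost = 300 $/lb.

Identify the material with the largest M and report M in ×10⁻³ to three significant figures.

aluminum alloy, M = 3.08×10⁻³

Screen on constraints: k ≥ 109 W/(m·K); cost ≤ 32 $/kg. Survivors: aluminum alloy, copper.
Convert each candidate to consistent units, then evaluate M:
  aluminum alloy: E = 70.40 GPa, ρ = 2720 kg/m³
  copper: E = 128.0 GPa, ρ = 8951 kg/m³
  aluminum alloy: M = 3.08×10⁻³
  copper: M = 1.26×10⁻³
Highest index: aluminum alloy.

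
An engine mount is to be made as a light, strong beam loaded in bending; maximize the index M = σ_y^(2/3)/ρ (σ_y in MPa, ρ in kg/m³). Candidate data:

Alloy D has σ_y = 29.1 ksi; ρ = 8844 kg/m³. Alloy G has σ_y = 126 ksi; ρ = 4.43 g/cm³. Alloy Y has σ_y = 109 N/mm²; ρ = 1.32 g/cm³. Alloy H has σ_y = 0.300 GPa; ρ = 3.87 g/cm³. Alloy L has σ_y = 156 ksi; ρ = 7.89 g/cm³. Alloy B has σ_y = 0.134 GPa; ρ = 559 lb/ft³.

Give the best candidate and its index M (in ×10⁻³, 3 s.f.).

alloy G, M = 20.6×10⁻³

Putting every candidate on a common basis:
  alloy D: σ_y = 200.6 MPa, ρ = 8844 kg/m³
  alloy G: σ_y = 868.7 MPa, ρ = 4430 kg/m³
  alloy Y: σ_y = 109.0 MPa, ρ = 1320 kg/m³
  alloy H: σ_y = 300.0 MPa, ρ = 3870 kg/m³
  alloy L: σ_y = 1076 MPa, ρ = 7890 kg/m³
  alloy B: σ_y = 134.0 MPa, ρ = 8954 kg/m³
  alloy G: M = 20.6×10⁻³
  alloy Y: M = 17.3×10⁻³
  alloy L: M = 13.3×10⁻³
  alloy H: M = 11.6×10⁻³
  alloy D: M = 3.88×10⁻³
  alloy B: M = 2.92×10⁻³
Alloy G ranks first.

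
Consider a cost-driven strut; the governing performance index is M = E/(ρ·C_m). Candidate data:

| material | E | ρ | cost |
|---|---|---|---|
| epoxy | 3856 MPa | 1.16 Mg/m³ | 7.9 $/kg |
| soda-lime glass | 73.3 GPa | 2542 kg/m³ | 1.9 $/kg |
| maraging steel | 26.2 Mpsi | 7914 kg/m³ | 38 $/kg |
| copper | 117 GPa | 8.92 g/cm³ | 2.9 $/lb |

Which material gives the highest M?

After converting to SI:
  epoxy: E = 3.856 GPa, ρ = 1160 kg/m³, cost = 7.900 $/kg
  soda-lime glass: E = 73.30 GPa, ρ = 2542 kg/m³, cost = 1.900 $/kg
  maraging steel: E = 180.6 GPa, ρ = 7914 kg/m³, cost = 38.00 $/kg
  copper: E = 117.0 GPa, ρ = 8920 kg/m³, cost = 6.393 $/kg
  soda-lime glass: M = 15.2 MN·m per $
  copper: M = 2.05 MN·m per $
  maraging steel: M = 0.601 MN·m per $
  epoxy: M = 0.421 MN·m per $
The maximum is for soda-lime glass.

soda-lime glass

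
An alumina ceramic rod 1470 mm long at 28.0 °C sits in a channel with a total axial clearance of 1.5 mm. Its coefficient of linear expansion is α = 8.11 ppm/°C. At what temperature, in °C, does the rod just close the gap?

154 °C

α·L₀·ΔT = 1.5 mm ⇒ ΔT = 1.5 / (8.11×10⁻⁶ × 1470.0) = 125.8 K.
T = 28.0 + 125.8 = 153.8 °C.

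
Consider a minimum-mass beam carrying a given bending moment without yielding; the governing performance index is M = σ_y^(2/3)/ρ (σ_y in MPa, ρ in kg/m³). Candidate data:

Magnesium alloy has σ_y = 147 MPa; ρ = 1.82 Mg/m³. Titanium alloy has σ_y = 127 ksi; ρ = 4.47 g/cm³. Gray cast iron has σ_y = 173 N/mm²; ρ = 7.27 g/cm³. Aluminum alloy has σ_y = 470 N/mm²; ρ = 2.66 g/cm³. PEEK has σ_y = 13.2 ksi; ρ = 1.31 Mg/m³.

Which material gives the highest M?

Convert each candidate to consistent units, then evaluate M:
  magnesium alloy: σ_y = 147.0 MPa, ρ = 1820 kg/m³
  titanium alloy: σ_y = 875.6 MPa, ρ = 4470 kg/m³
  gray cast iron: σ_y = 173.0 MPa, ρ = 7270 kg/m³
  aluminum alloy: σ_y = 470.0 MPa, ρ = 2660 kg/m³
  PEEK: σ_y = 91.01 MPa, ρ = 1310 kg/m³
  aluminum alloy: M = 22.7×10⁻³
  titanium alloy: M = 20.5×10⁻³
  PEEK: M = 15.4×10⁻³
  magnesium alloy: M = 15.3×10⁻³
  gray cast iron: M = 4.27×10⁻³
The maximum is for aluminum alloy.

aluminum alloy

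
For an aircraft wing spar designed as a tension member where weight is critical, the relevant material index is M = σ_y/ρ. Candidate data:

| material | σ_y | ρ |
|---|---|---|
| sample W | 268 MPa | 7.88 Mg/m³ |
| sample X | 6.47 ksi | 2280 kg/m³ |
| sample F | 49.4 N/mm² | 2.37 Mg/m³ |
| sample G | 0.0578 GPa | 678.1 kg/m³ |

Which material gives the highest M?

After converting to SI:
  sample W: σ_y = 268.0 MPa, ρ = 7880 kg/m³
  sample X: σ_y = 44.61 MPa, ρ = 2280 kg/m³
  sample F: σ_y = 49.40 MPa, ρ = 2370 kg/m³
  sample G: σ_y = 57.80 MPa, ρ = 678.1 kg/m³
  sample G: M = 85.2 kN·m/kg
  sample W: M = 34.0 kN·m/kg
  sample F: M = 20.8 kN·m/kg
  sample X: M = 19.6 kN·m/kg
Highest index: sample G.

sample G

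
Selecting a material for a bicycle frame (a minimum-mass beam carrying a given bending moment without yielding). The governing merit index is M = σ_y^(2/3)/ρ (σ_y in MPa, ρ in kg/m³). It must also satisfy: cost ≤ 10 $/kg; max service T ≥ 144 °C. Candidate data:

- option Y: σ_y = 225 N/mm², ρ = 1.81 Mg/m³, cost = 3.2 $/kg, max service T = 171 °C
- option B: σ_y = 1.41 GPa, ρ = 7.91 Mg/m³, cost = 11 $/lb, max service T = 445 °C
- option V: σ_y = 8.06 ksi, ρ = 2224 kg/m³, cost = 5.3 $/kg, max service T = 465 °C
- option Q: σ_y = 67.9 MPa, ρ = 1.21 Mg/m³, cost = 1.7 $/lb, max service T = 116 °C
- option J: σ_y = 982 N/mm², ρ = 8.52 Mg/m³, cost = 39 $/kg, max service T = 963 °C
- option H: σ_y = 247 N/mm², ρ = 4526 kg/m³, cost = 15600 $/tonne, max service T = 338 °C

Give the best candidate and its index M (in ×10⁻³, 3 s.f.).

Screen on constraints: cost ≤ 10 $/kg; max service T ≥ 144 °C. Survivors: option Y, option V.
After converting to SI:
  option Y: σ_y = 225.0 MPa, ρ = 1810 kg/m³
  option V: σ_y = 55.57 MPa, ρ = 2224 kg/m³
  option Y: M = 20.4×10⁻³
  option V: M = 6.55×10⁻³
Option Y ranks first.

option Y, M = 20.4×10⁻³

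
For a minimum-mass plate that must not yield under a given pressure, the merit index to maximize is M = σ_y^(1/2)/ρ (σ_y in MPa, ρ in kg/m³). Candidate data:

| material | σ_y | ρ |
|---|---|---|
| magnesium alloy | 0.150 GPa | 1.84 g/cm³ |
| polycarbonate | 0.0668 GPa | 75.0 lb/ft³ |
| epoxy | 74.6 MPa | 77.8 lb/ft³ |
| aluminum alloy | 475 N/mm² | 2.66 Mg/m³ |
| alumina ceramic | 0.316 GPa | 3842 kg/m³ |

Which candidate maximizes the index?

aluminum alloy

Normalizing units and computing the index:
  magnesium alloy: σ_y = 150.0 MPa, ρ = 1840 kg/m³
  polycarbonate: σ_y = 66.80 MPa, ρ = 1201 kg/m³
  epoxy: σ_y = 74.60 MPa, ρ = 1246 kg/m³
  aluminum alloy: σ_y = 475.0 MPa, ρ = 2660 kg/m³
  alumina ceramic: σ_y = 316.0 MPa, ρ = 3842 kg/m³
  aluminum alloy: M = 8.19×10⁻³
  epoxy: M = 6.93×10⁻³
  polycarbonate: M = 6.80×10⁻³
  magnesium alloy: M = 6.66×10⁻³
  alumina ceramic: M = 4.63×10⁻³
Highest index: aluminum alloy.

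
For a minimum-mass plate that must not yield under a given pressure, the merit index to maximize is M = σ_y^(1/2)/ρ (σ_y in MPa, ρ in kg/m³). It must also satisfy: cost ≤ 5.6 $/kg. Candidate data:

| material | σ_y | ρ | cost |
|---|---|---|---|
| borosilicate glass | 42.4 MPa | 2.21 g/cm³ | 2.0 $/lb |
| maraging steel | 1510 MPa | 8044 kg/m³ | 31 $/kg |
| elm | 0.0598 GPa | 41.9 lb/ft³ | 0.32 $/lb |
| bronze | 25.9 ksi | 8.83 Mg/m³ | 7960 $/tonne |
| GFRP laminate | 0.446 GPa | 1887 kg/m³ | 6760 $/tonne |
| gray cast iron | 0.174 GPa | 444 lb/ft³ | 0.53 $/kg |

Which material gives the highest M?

Screen on constraints: cost ≤ 5.6 $/kg. Survivors: borosilicate glass, elm, gray cast iron.
Normalizing units and computing the index:
  borosilicate glass: σ_y = 42.40 MPa, ρ = 2210 kg/m³
  elm: σ_y = 59.80 MPa, ρ = 671.2 kg/m³
  gray cast iron: σ_y = 174.0 MPa, ρ = 7112 kg/m³
  elm: M = 11.5×10⁻³
  borosilicate glass: M = 2.95×10⁻³
  gray cast iron: M = 1.85×10⁻³
Elm has the largest M.

elm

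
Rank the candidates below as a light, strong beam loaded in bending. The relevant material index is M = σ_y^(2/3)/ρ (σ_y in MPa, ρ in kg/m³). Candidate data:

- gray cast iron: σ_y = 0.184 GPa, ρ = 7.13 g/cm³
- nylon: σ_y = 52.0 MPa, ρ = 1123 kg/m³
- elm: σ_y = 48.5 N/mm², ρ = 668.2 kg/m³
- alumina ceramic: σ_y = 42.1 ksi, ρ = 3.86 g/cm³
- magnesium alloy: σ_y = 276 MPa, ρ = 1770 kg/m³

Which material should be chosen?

magnesium alloy

Normalizing units and computing the index:
  gray cast iron: σ_y = 184.0 MPa, ρ = 7130 kg/m³
  nylon: σ_y = 52.00 MPa, ρ = 1123 kg/m³
  elm: σ_y = 48.50 MPa, ρ = 668.2 kg/m³
  alumina ceramic: σ_y = 290.3 MPa, ρ = 3860 kg/m³
  magnesium alloy: σ_y = 276.0 MPa, ρ = 1770 kg/m³
  magnesium alloy: M = 23.9×10⁻³
  elm: M = 19.9×10⁻³
  nylon: M = 12.4×10⁻³
  alumina ceramic: M = 11.4×10⁻³
  gray cast iron: M = 4.54×10⁻³
Highest index: magnesium alloy.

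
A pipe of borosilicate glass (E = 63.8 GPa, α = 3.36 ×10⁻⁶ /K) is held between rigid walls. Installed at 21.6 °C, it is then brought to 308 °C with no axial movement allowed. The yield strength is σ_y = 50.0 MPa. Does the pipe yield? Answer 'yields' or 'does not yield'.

yields

ΔT = 286.4 K. Constrained thermal stress σ = E·α·ΔT = 63.80×10³ MPa × 3.36×10⁻⁶ × 286.4 = 61.4 MPa (compressive).
Compare to σ_y = 50.0 MPa: σ ≥ σ_y, so it yields.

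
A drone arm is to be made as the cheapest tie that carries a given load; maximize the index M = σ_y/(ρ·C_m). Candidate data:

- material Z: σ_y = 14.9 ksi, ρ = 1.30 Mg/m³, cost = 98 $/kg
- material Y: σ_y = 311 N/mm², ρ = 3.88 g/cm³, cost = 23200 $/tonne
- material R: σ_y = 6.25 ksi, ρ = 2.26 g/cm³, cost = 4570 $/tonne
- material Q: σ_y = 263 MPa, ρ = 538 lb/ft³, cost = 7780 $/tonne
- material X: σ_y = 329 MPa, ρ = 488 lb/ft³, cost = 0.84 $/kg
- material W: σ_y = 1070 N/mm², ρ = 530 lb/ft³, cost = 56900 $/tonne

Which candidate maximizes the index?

material X

After converting to SI:
  material Z: σ_y = 102.7 MPa, ρ = 1300 kg/m³, cost = 98.00 $/kg
  material Y: σ_y = 311.0 MPa, ρ = 3880 kg/m³, cost = 23.20 $/kg
  material R: σ_y = 43.09 MPa, ρ = 2260 kg/m³, cost = 4.570 $/kg
  material Q: σ_y = 263.0 MPa, ρ = 8618 kg/m³, cost = 7.780 $/kg
  material X: σ_y = 329.0 MPa, ρ = 7817 kg/m³, cost = 0.8400 $/kg
  material W: σ_y = 1070 MPa, ρ = 8490 kg/m³, cost = 56.90 $/kg
  material X: M = 50.1 kN·m per $
  material R: M = 4.17 kN·m per $
  material Q: M = 3.92 kN·m per $
  material Y: M = 3.45 kN·m per $
  material W: M = 2.22 kN·m per $
  material Z: M = 0.806 kN·m per $
Material X ranks first.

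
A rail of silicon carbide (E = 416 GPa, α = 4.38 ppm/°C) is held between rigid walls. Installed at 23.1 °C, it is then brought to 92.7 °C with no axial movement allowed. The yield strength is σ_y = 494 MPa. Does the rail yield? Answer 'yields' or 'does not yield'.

does not yield

ΔT = 69.60 K. Constrained thermal stress σ = E·α·ΔT = 416.0×10³ MPa × 4.38×10⁻⁶ × 69.60 = 127 MPa (compressive).
Compare to σ_y = 494 MPa: σ < σ_y, so it does not yield.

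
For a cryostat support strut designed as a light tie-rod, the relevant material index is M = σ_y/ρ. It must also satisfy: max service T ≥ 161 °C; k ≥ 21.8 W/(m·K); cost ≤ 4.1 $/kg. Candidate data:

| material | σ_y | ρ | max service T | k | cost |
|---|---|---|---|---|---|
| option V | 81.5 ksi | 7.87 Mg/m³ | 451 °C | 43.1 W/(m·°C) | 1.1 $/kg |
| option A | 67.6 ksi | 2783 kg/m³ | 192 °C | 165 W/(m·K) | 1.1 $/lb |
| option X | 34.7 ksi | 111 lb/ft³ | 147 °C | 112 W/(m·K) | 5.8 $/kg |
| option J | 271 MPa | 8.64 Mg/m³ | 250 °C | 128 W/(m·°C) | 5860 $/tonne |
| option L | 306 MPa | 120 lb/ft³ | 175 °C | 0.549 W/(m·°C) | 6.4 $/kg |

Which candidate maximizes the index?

Screen on constraints: max service T ≥ 161 °C; k ≥ 21.8 W/(m·K); cost ≤ 4.1 $/kg. Survivors: option V, option A.
Normalizing units and computing the index:
  option V: σ_y = 561.9 MPa, ρ = 7870 kg/m³
  option A: σ_y = 466.1 MPa, ρ = 2783 kg/m³
  option A: M = 167 kN·m/kg
  option V: M = 71.4 kN·m/kg
The maximum is for option A.

option A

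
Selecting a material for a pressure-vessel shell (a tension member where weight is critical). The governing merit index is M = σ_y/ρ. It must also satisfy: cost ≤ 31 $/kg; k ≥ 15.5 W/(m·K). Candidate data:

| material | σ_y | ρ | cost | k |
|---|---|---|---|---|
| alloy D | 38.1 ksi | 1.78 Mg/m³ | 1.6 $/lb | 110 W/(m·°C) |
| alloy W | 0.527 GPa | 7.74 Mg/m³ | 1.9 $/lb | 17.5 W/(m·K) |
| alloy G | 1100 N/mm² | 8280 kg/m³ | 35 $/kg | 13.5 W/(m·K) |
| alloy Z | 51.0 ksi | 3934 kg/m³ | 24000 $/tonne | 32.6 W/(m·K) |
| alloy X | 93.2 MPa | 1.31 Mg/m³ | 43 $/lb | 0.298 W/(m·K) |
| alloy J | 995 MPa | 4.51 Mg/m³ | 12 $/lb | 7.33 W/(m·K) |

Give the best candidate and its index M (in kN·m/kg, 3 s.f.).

alloy D, M = 148 kN·m/kg

Screen on constraints: cost ≤ 31 $/kg; k ≥ 15.5 W/(m·K). Survivors: alloy D, alloy W, alloy Z.
After converting to SI:
  alloy D: σ_y = 262.7 MPa, ρ = 1780 kg/m³
  alloy W: σ_y = 527.0 MPa, ρ = 7740 kg/m³
  alloy Z: σ_y = 351.6 MPa, ρ = 3934 kg/m³
  alloy D: M = 148 kN·m/kg
  alloy Z: M = 89.4 kN·m/kg
  alloy W: M = 68.1 kN·m/kg
Alloy D has the largest M.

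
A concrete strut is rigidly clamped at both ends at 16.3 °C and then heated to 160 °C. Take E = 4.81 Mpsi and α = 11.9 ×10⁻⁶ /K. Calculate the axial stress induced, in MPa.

56.7 MPa

E = 4.81 Mpsi = 33.16 GPa.
ΔT = 143.7 K. Constrained thermal stress σ = E·α·ΔT = 33.16×10³ MPa × 11.9×10⁻⁶ × 143.7 = 56.7 MPa (compressive).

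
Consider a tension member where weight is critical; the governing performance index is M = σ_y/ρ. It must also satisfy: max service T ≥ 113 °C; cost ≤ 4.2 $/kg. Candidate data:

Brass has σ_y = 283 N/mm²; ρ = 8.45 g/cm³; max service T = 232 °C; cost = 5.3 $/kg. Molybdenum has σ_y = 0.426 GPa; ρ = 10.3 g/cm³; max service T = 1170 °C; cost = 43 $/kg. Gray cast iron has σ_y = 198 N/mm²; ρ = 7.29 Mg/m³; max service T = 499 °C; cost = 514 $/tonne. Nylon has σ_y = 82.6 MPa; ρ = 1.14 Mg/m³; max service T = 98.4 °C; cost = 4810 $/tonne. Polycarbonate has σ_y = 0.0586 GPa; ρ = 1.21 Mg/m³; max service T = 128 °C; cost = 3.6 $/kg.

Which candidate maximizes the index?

polycarbonate

Screen on constraints: max service T ≥ 113 °C; cost ≤ 4.2 $/kg. Survivors: gray cast iron, polycarbonate.
Putting every candidate on a common basis:
  gray cast iron: σ_y = 198.0 MPa, ρ = 7290 kg/m³
  polycarbonate: σ_y = 58.60 MPa, ρ = 1210 kg/m³
  polycarbonate: M = 48.4 kN·m/kg
  gray cast iron: M = 27.2 kN·m/kg
Polycarbonate has the largest M.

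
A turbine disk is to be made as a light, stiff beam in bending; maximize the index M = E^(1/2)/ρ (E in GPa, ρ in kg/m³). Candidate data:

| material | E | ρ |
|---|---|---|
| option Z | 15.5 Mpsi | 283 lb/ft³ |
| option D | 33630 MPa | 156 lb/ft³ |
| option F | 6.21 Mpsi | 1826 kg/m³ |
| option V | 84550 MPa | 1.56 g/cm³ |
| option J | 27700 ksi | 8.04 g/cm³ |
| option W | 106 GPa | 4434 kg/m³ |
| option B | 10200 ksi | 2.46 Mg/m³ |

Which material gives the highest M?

Convert each candidate to consistent units, then evaluate M:
  option Z: E = 106.9 GPa, ρ = 4533 kg/m³
  option D: E = 33.63 GPa, ρ = 2499 kg/m³
  option F: E = 42.82 GPa, ρ = 1826 kg/m³
  option V: E = 84.55 GPa, ρ = 1560 kg/m³
  option J: E = 191.0 GPa, ρ = 8040 kg/m³
  option W: E = 106.0 GPa, ρ = 4434 kg/m³
  option B: E = 70.33 GPa, ρ = 2460 kg/m³
  option V: M = 5.89×10⁻³
  option F: M = 3.58×10⁻³
  option B: M = 3.41×10⁻³
  option W: M = 2.32×10⁻³
  option D: M = 2.32×10⁻³
  option Z: M = 2.28×10⁻³
  option J: M = 1.72×10⁻³
Option V ranks first.

option V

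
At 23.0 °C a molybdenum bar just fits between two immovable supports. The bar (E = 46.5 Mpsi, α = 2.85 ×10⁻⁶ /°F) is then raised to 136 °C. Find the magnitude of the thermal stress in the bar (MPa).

E = 46.5 Mpsi = 320.6 GPa.
α = 2.85×10⁻⁶/°F × 9/5 = 5.13×10⁻⁶/K.
ΔT = 113.0 K. Constrained thermal stress σ = E·α·ΔT = 320.6×10³ MPa × 5.13×10⁻⁶ × 113.0 = 186 MPa (compressive).

186 MPa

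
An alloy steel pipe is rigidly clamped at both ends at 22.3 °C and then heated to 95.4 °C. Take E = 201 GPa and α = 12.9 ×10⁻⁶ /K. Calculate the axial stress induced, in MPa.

ΔT = 73.10 K. Constrained thermal stress σ = E·α·ΔT = 201.0×10³ MPa × 12.9×10⁻⁶ × 73.10 = 190 MPa (compressive).

190 MPa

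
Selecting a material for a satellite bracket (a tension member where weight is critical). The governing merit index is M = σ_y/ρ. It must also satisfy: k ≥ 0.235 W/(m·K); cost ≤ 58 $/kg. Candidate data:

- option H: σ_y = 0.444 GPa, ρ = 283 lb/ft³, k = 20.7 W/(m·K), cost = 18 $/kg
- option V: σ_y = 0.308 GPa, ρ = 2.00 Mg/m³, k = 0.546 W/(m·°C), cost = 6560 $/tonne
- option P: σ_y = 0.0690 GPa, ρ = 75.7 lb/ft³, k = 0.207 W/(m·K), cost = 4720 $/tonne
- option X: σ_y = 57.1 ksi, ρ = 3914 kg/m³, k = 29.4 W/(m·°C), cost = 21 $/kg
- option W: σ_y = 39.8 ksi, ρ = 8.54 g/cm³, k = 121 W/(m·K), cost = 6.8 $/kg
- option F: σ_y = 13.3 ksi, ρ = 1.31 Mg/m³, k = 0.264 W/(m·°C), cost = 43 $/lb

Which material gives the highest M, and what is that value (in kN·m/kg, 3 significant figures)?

Screen on constraints: k ≥ 0.235 W/(m·K); cost ≤ 58 $/kg. Survivors: option H, option V, option X, option W.
After converting to SI:
  option H: σ_y = 444.0 MPa, ρ = 4533 kg/m³
  option V: σ_y = 308.0 MPa, ρ = 2000 kg/m³
  option X: σ_y = 393.7 MPa, ρ = 3914 kg/m³
  option W: σ_y = 274.4 MPa, ρ = 8540 kg/m³
  option V: M = 154 kN·m/kg
  option X: M = 101 kN·m/kg
  option H: M = 97.9 kN·m/kg
  option W: M = 32.1 kN·m/kg
Highest index: option V.

option V, M = 154 kN·m/kg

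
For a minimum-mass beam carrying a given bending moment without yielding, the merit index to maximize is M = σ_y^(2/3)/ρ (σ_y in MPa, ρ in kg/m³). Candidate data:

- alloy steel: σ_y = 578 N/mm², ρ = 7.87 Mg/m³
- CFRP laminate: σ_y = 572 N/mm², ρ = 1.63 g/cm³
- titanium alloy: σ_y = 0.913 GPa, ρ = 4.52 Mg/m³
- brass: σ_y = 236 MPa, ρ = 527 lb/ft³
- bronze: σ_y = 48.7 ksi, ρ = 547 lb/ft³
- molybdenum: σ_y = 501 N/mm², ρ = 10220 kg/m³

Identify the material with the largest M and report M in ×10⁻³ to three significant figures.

Putting every candidate on a common basis:
  alloy steel: σ_y = 578.0 MPa, ρ = 7870 kg/m³
  CFRP laminate: σ_y = 572.0 MPa, ρ = 1630 kg/m³
  titanium alloy: σ_y = 913.0 MPa, ρ = 4520 kg/m³
  brass: σ_y = 236.0 MPa, ρ = 8442 kg/m³
  bronze: σ_y = 335.8 MPa, ρ = 8762 kg/m³
  molybdenum: σ_y = 501.0 MPa, ρ = 10220 kg/m³
  CFRP laminate: M = 42.3×10⁻³
  titanium alloy: M = 20.8×10⁻³
  alloy steel: M = 8.82×10⁻³
  molybdenum: M = 6.17×10⁻³
  bronze: M = 5.51×10⁻³
  brass: M = 4.52×10⁻³
The maximum is for CFRP laminate.

CFRP laminate, M = 42.3×10⁻³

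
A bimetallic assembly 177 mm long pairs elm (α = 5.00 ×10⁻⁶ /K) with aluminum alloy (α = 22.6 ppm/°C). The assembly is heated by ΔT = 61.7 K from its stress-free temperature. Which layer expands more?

aluminum alloy

α(elm) = 5.00×10⁻⁶/K vs α(aluminum alloy) = 22.6×10⁻⁶/K.
Higher α expands more for the same ΔT: aluminum alloy.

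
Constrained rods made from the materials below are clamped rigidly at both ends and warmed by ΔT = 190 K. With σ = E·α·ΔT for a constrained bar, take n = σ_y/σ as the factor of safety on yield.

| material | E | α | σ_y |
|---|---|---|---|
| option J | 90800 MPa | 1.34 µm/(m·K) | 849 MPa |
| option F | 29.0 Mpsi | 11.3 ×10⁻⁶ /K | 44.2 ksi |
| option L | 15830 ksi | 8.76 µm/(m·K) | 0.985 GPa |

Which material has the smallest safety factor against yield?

In consistent units (E in GPa, α in ×10⁻⁶/K, σ_y in MPa):
  option J: E = 90.80, α = 1.34, σ_y = 849.0 → σ = 23.1 MPa, n = 36.7
  option F: E = 199.9, α = 11.3, σ_y = 304.7 → σ = 429 MPa, n = 0.710
  option L: E = 109.1, α = 8.76, σ_y = 985.0 → σ = 182 MPa, n = 5.42
The minimum is option F at n = 0.710.

option F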